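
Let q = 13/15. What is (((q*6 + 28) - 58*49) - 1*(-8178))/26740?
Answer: 13423/66850 ≈ 0.20079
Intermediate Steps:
q = 13/15 (q = 13*(1/15) = 13/15 ≈ 0.86667)
(((q*6 + 28) - 58*49) - 1*(-8178))/26740 = ((((13/15)*6 + 28) - 58*49) - 1*(-8178))/26740 = (((26/5 + 28) - 1*2842) + 8178)*(1/26740) = ((166/5 - 2842) + 8178)*(1/26740) = (-14044/5 + 8178)*(1/26740) = (26846/5)*(1/26740) = 13423/66850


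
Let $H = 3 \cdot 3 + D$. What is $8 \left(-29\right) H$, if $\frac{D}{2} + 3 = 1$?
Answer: $-1160$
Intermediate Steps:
$D = -4$ ($D = -6 + 2 \cdot 1 = -6 + 2 = -4$)
$H = 5$ ($H = 3 \cdot 3 - 4 = 9 - 4 = 5$)
$8 \left(-29\right) H = 8 \left(-29\right) 5 = \left(-232\right) 5 = -1160$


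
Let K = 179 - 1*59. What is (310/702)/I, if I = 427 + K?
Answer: 155/191997 ≈ 0.00080730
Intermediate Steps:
K = 120 (K = 179 - 59 = 120)
I = 547 (I = 427 + 120 = 547)
(310/702)/I = (310/702)/547 = (310*(1/702))*(1/547) = (155/351)*(1/547) = 155/191997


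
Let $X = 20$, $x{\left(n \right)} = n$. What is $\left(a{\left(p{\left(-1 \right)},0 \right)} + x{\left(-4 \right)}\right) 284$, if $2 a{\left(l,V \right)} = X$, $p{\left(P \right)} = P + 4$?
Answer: $1704$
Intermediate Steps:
$p{\left(P \right)} = 4 + P$
$a{\left(l,V \right)} = 10$ ($a{\left(l,V \right)} = \frac{1}{2} \cdot 20 = 10$)
$\left(a{\left(p{\left(-1 \right)},0 \right)} + x{\left(-4 \right)}\right) 284 = \left(10 - 4\right) 284 = 6 \cdot 284 = 1704$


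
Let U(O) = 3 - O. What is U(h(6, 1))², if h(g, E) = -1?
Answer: 16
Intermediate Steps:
U(h(6, 1))² = (3 - 1*(-1))² = (3 + 1)² = 4² = 16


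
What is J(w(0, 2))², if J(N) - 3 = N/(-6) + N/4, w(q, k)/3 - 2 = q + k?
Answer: 16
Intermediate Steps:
w(q, k) = 6 + 3*k + 3*q (w(q, k) = 6 + 3*(q + k) = 6 + 3*(k + q) = 6 + (3*k + 3*q) = 6 + 3*k + 3*q)
J(N) = 3 + N/12 (J(N) = 3 + (N/(-6) + N/4) = 3 + (N*(-⅙) + N*(¼)) = 3 + (-N/6 + N/4) = 3 + N/12)
J(w(0, 2))² = (3 + (6 + 3*2 + 3*0)/12)² = (3 + (6 + 6 + 0)/12)² = (3 + (1/12)*12)² = (3 + 1)² = 4² = 16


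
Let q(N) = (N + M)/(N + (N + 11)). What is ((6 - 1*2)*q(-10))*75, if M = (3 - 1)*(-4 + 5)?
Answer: 800/3 ≈ 266.67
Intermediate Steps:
M = 2 (M = 2*1 = 2)
q(N) = (2 + N)/(11 + 2*N) (q(N) = (N + 2)/(N + (N + 11)) = (2 + N)/(N + (11 + N)) = (2 + N)/(11 + 2*N))
((6 - 1*2)*q(-10))*75 = ((6 - 1*2)*((2 - 10)/(11 + 2*(-10))))*75 = ((6 - 2)*(-8/(11 - 20)))*75 = (4*(-8/(-9)))*75 = (4*(-1/9*(-8)))*75 = (4*(8/9))*75 = (32/9)*75 = 800/3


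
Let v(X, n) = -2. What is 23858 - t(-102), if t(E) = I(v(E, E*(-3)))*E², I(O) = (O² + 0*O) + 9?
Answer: -111394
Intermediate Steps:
I(O) = 9 + O² (I(O) = (O² + 0) + 9 = O² + 9 = 9 + O²)
t(E) = 13*E² (t(E) = (9 + (-2)²)*E² = (9 + 4)*E² = 13*E²)
23858 - t(-102) = 23858 - 13*(-102)² = 23858 - 13*10404 = 23858 - 1*135252 = 23858 - 135252 = -111394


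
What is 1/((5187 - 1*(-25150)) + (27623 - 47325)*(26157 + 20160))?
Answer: -1/912507197 ≈ -1.0959e-9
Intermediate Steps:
1/((5187 - 1*(-25150)) + (27623 - 47325)*(26157 + 20160)) = 1/((5187 + 25150) - 19702*46317) = 1/(30337 - 912537534) = 1/(-912507197) = -1/912507197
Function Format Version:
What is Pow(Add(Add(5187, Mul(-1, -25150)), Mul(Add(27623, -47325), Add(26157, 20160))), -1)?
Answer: Rational(-1, 912507197) ≈ -1.0959e-9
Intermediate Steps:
Pow(Add(Add(5187, Mul(-1, -25150)), Mul(Add(27623, -47325), Add(26157, 20160))), -1) = Pow(Add(Add(5187, 25150), Mul(-19702, 46317)), -1) = Pow(Add(30337, -912537534), -1) = Pow(-912507197, -1) = Rational(-1, 912507197)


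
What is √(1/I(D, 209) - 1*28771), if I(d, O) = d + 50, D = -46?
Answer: 3*I*√12787/2 ≈ 169.62*I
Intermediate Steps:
I(d, O) = 50 + d
√(1/I(D, 209) - 1*28771) = √(1/(50 - 46) - 1*28771) = √(1/4 - 28771) = √(¼ - 28771) = √(-115083/4) = 3*I*√12787/2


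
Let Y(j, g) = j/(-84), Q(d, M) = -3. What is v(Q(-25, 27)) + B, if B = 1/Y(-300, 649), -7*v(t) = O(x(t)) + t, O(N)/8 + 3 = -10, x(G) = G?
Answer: 2724/175 ≈ 15.566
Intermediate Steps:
O(N) = -104 (O(N) = -24 + 8*(-10) = -24 - 80 = -104)
Y(j, g) = -j/84 (Y(j, g) = j*(-1/84) = -j/84)
v(t) = 104/7 - t/7 (v(t) = -(-104 + t)/7 = 104/7 - t/7)
B = 7/25 (B = 1/(-1/84*(-300)) = 1/(25/7) = 7/25 ≈ 0.28000)
v(Q(-25, 27)) + B = (104/7 - 1/7*(-3)) + 7/25 = (104/7 + 3/7) + 7/25 = 107/7 + 7/25 = 2724/175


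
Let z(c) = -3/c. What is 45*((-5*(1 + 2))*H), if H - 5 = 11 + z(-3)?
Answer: -11475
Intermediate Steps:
H = 17 (H = 5 + (11 - 3/(-3)) = 5 + (11 - 3*(-⅓)) = 5 + (11 + 1) = 5 + 12 = 17)
45*((-5*(1 + 2))*H) = 45*(-5*(1 + 2)*17) = 45*(-5*3*17) = 45*(-15*17) = 45*(-255) = -11475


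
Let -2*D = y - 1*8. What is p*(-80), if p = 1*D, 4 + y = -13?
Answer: -1000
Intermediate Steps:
y = -17 (y = -4 - 13 = -17)
D = 25/2 (D = -(-17 - 1*8)/2 = -(-17 - 8)/2 = -½*(-25) = 25/2 ≈ 12.500)
p = 25/2 (p = 1*(25/2) = 25/2 ≈ 12.500)
p*(-80) = (25/2)*(-80) = -1000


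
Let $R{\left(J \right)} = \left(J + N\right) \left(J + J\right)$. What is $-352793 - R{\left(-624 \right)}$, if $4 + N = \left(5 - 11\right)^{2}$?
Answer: $-1091609$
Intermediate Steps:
$N = 32$ ($N = -4 + \left(5 - 11\right)^{2} = -4 + \left(-6\right)^{2} = -4 + 36 = 32$)
$R{\left(J \right)} = 2 J \left(32 + J\right)$ ($R{\left(J \right)} = \left(J + 32\right) \left(J + J\right) = \left(32 + J\right) 2 J = 2 J \left(32 + J\right)$)
$-352793 - R{\left(-624 \right)} = -352793 - 2 \left(-624\right) \left(32 - 624\right) = -352793 - 2 \left(-624\right) \left(-592\right) = -352793 - 738816 = -1091609$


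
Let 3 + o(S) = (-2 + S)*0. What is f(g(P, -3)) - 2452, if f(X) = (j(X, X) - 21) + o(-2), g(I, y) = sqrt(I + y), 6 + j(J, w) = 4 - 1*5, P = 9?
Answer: -2483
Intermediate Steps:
j(J, w) = -7 (j(J, w) = -6 + (4 - 1*5) = -6 + (4 - 5) = -6 - 1 = -7)
o(S) = -3 (o(S) = -3 + (-2 + S)*0 = -3 + 0 = -3)
f(X) = -31 (f(X) = (-7 - 21) - 3 = -28 - 3 = -31)
f(g(P, -3)) - 2452 = -31 - 2452 = -2483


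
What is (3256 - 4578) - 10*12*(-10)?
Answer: -122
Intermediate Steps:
(3256 - 4578) - 10*12*(-10) = -1322 - 120*(-10) = -1322 + 1200 = -122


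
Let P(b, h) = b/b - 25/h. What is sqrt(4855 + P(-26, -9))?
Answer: sqrt(43729)/3 ≈ 69.705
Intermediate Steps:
P(b, h) = 1 - 25/h
sqrt(4855 + P(-26, -9)) = sqrt(4855 + (-25 - 9)/(-9)) = sqrt(4855 - 1/9*(-34)) = sqrt(4855 + 34/9) = sqrt(43729/9) = sqrt(43729)/3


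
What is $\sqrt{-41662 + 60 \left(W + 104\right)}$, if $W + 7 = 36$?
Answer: $i \sqrt{33682} \approx 183.53 i$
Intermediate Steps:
$W = 29$ ($W = -7 + 36 = 29$)
$\sqrt{-41662 + 60 \left(W + 104\right)} = \sqrt{-41662 + 60 \left(29 + 104\right)} = \sqrt{-41662 + 60 \cdot 133} = \sqrt{-41662 + 7980} = \sqrt{-33682} = i \sqrt{33682}$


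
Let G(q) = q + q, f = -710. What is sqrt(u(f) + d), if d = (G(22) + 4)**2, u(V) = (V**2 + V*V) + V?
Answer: sqrt(1009794) ≈ 1004.9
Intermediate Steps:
u(V) = V + 2*V**2 (u(V) = (V**2 + V**2) + V = 2*V**2 + V = V + 2*V**2)
G(q) = 2*q
d = 2304 (d = (2*22 + 4)**2 = (44 + 4)**2 = 48**2 = 2304)
sqrt(u(f) + d) = sqrt(-710*(1 + 2*(-710)) + 2304) = sqrt(-710*(1 - 1420) + 2304) = sqrt(-710*(-1419) + 2304) = sqrt(1007490 + 2304) = sqrt(1009794)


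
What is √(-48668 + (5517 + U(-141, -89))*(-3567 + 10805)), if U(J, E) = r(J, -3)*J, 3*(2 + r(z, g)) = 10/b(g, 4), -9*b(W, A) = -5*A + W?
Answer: √21473872306/23 ≈ 6371.3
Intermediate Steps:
b(W, A) = -W/9 + 5*A/9 (b(W, A) = -(-5*A + W)/9 = -(W - 5*A)/9 = -W/9 + 5*A/9)
r(z, g) = -2 + 10/(3*(20/9 - g/9)) (r(z, g) = -2 + (10/(-g/9 + (5/9)*4))/3 = -2 + (10/(-g/9 + 20/9))/3 = -2 + (10/(20/9 - g/9))/3 = -2 + 10/(3*(20/9 - g/9)))
U(J, E) = -16*J/23 (U(J, E) = (2*(5 - 1*(-3))/(-20 - 3))*J = (2*(5 + 3)/(-23))*J = (2*(-1/23)*8)*J = -16*J/23)
√(-48668 + (5517 + U(-141, -89))*(-3567 + 10805)) = √(-48668 + (5517 - 16/23*(-141))*(-3567 + 10805)) = √(-48668 + (5517 + 2256/23)*7238) = √(-48668 + (129147/23)*7238) = √(-48668 + 934765986/23) = √(933646622/23) = √21473872306/23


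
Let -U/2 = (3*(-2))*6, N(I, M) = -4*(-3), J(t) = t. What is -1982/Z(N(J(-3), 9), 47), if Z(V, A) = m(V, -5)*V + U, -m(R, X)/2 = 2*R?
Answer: 991/252 ≈ 3.9325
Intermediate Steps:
N(I, M) = 12
m(R, X) = -4*R
U = 72 (U = -2*3*(-2)*6 = -(-12)*6 = -2*(-36) = 72)
Z(V, A) = 72 - 4*V² (Z(V, A) = (-4*V)*V + 72 = -4*V² + 72 = 72 - 4*V²)
-1982/Z(N(J(-3), 9), 47) = -1982/(72 - 4*12²) = -1982/(72 - 4*144) = -1982/(72 - 576) = -1982/(-504) = -1982*(-1/504) = 991/252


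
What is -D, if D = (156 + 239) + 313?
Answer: -708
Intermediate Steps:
D = 708 (D = 395 + 313 = 708)
-D = -1*708 = -708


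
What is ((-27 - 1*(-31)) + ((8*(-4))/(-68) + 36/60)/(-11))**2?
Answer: 13315201/874225 ≈ 15.231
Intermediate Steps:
((-27 - 1*(-31)) + ((8*(-4))/(-68) + 36/60)/(-11))**2 = ((-27 + 31) + (-32*(-1/68) + 36*(1/60))*(-1/11))**2 = (4 + (8/17 + 3/5)*(-1/11))**2 = (4 + (91/85)*(-1/11))**2 = (4 - 91/935)**2 = (3649/935)**2 = 13315201/874225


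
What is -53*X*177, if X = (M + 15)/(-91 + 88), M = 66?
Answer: 253287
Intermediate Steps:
X = -27 (X = (66 + 15)/(-91 + 88) = 81/(-3) = 81*(-1/3) = -27)
-53*X*177 = -53*(-27)*177 = 1431*177 = 253287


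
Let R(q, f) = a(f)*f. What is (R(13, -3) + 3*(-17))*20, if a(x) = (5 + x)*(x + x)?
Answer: -300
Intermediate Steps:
a(x) = 2*x*(5 + x) (a(x) = (5 + x)*(2*x) = 2*x*(5 + x))
R(q, f) = 2*f²*(5 + f) (R(q, f) = (2*f*(5 + f))*f = 2*f²*(5 + f))
(R(13, -3) + 3*(-17))*20 = (2*(-3)²*(5 - 3) + 3*(-17))*20 = (2*9*2 - 51)*20 = (36 - 51)*20 = -15*20 = -300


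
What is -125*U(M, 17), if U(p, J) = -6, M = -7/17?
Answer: 750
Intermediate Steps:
M = -7/17 (M = -7*1/17 = -7/17 ≈ -0.41176)
-125*U(M, 17) = -125*(-6) = 750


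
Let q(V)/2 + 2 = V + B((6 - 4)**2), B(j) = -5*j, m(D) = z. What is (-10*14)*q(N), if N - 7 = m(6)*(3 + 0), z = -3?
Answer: 6720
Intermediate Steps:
m(D) = -3
N = -2 (N = 7 - 3*(3 + 0) = 7 - 3*3 = 7 - 9 = -2)
q(V) = -44 + 2*V (q(V) = -4 + 2*(V - 5*(6 - 4)**2) = -4 + 2*(V - 5*2**2) = -4 + 2*(V - 5*4) = -4 + 2*(V - 20) = -4 + 2*(-20 + V) = -4 + (-40 + 2*V) = -44 + 2*V)
(-10*14)*q(N) = (-10*14)*(-44 + 2*(-2)) = -140*(-44 - 4) = -140*(-48) = 6720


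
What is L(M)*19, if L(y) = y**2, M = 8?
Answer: 1216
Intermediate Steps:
L(M)*19 = 8**2*19 = 64*19 = 1216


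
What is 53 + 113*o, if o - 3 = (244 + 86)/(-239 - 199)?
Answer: 22401/73 ≈ 306.86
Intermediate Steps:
o = 164/73 (o = 3 + (244 + 86)/(-239 - 199) = 3 + 330/(-438) = 3 + 330*(-1/438) = 3 - 55/73 = 164/73 ≈ 2.2466)
53 + 113*o = 53 + 113*(164/73) = 53 + 18532/73 = 22401/73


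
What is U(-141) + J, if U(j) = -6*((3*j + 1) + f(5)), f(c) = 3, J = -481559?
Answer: -479045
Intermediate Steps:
U(j) = -24 - 18*j (U(j) = -6*((3*j + 1) + 3) = -6*((1 + 3*j) + 3) = -6*(4 + 3*j) = -24 - 18*j)
U(-141) + J = (-24 - 18*(-141)) - 481559 = (-24 + 2538) - 481559 = 2514 - 481559 = -479045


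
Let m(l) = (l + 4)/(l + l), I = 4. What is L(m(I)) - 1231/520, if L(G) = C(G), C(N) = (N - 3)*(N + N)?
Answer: -3311/520 ≈ -6.3673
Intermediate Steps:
m(l) = (4 + l)/(2*l) (m(l) = (4 + l)/((2*l)) = (4 + l)*(1/(2*l)) = (4 + l)/(2*l))
C(N) = 2*N*(-3 + N) (C(N) = (-3 + N)*(2*N) = 2*N*(-3 + N))
L(G) = 2*G*(-3 + G)
L(m(I)) - 1231/520 = 2*((½)*(4 + 4)/4)*(-3 + (½)*(4 + 4)/4) - 1231/520 = 2*((½)*(¼)*8)*(-3 + (½)*(¼)*8) - 1231*1/520 = 2*1*(-3 + 1) - 1231/520 = 2*1*(-2) - 1231/520 = -4 - 1231/520 = -3311/520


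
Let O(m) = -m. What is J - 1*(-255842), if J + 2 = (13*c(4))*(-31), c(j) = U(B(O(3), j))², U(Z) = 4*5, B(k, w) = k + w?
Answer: 94640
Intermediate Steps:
U(Z) = 20
c(j) = 400 (c(j) = 20² = 400)
J = -161202 (J = -2 + (13*400)*(-31) = -2 + 5200*(-31) = -2 - 161200 = -161202)
J - 1*(-255842) = -161202 - 1*(-255842) = -161202 + 255842 = 94640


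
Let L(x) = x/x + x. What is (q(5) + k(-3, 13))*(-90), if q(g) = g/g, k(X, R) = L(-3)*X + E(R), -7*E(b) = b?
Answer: -3240/7 ≈ -462.86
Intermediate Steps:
L(x) = 1 + x
E(b) = -b/7
k(X, R) = -2*X - R/7 (k(X, R) = (1 - 3)*X - R/7 = -2*X - R/7)
q(g) = 1
(q(5) + k(-3, 13))*(-90) = (1 + (-2*(-3) - ⅐*13))*(-90) = (1 + (6 - 13/7))*(-90) = (1 + 29/7)*(-90) = (36/7)*(-90) = -3240/7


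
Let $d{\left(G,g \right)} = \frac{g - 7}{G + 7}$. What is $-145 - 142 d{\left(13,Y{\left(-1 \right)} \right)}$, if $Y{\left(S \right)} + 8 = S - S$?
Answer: $- \frac{77}{2} \approx -38.5$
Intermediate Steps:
$Y{\left(S \right)} = -8$ ($Y{\left(S \right)} = -8 + \left(S - S\right) = -8 + 0 = -8$)
$d{\left(G,g \right)} = \frac{-7 + g}{7 + G}$
$-145 - 142 d{\left(13,Y{\left(-1 \right)} \right)} = -145 - 142 \frac{-7 - 8}{7 + 13} = -145 - 142 \cdot \frac{1}{20} \left(-15\right) = -145 - - \frac{213}{2} = -145 + \frac{213}{2} = - \frac{77}{2}$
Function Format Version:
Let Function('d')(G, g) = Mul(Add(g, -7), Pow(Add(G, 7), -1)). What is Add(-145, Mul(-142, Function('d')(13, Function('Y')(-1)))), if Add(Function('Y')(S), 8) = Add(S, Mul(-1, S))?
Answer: Rational(-77, 2) ≈ -38.500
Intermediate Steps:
Function('Y')(S) = -8 (Function('Y')(S) = Add(-8, Add(S, Mul(-1, S))) = Add(-8, 0) = -8)
Function('d')(G, g) = Mul(Pow(Add(7, G), -1), Add(-7, g)) (Function('d')(G, g) = Mul(Add(-7, g), Pow(Add(7, G), -1)) = Mul(Pow(Add(7, G), -1), Add(-7, g)))
Add(-145, Mul(-142, Function('d')(13, Function('Y')(-1)))) = Add(-145, Mul(-142, Mul(Pow(Add(7, 13), -1), Add(-7, -8)))) = Add(-145, Mul(-142, Mul(Pow(20, -1), -15))) = Add(-145, Mul(-142, Mul(Rational(1, 20), -15))) = Add(-145, Mul(-142, Rational(-3, 4))) = Add(-145, Rational(213, 2)) = Rational(-77, 2)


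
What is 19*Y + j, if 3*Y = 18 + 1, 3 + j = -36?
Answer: 244/3 ≈ 81.333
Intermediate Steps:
j = -39 (j = -3 - 36 = -39)
Y = 19/3 (Y = (18 + 1)/3 = (1/3)*19 = 19/3 ≈ 6.3333)
19*Y + j = 19*(19/3) - 39 = 361/3 - 39 = 244/3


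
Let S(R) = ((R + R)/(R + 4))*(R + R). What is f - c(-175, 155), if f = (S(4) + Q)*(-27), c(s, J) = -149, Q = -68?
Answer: 1769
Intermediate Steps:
S(R) = 4*R**2/(4 + R) (S(R) = ((2*R)/(4 + R))*(2*R) = (2*R/(4 + R))*(2*R) = 4*R**2/(4 + R))
f = 1620 (f = (4*4**2/(4 + 4) - 68)*(-27) = (4*16/8 - 68)*(-27) = (4*16*(1/8) - 68)*(-27) = (8 - 68)*(-27) = -60*(-27) = 1620)
f - c(-175, 155) = 1620 - 1*(-149) = 1620 + 149 = 1769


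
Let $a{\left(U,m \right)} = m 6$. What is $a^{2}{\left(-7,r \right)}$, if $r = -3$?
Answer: $324$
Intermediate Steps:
$a{\left(U,m \right)} = 6 m$
$a^{2}{\left(-7,r \right)} = \left(6 \left(-3\right)\right)^{2} = \left(-18\right)^{2} = 324$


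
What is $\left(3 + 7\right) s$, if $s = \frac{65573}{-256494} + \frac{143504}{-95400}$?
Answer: $- \frac{1794315799}{101956365} \approx -17.599$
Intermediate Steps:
$s = - \frac{1794315799}{1019563650}$ ($s = 65573 \left(- \frac{1}{256494}\right) + 143504 \left(- \frac{1}{95400}\right) = - \frac{65573}{256494} - \frac{17938}{11925} = - \frac{1794315799}{1019563650} \approx -1.7599$)
$\left(3 + 7\right) s = \left(3 + 7\right) \left(- \frac{1794315799}{1019563650}\right) = 10 \left(- \frac{1794315799}{1019563650}\right) = - \frac{1794315799}{101956365}$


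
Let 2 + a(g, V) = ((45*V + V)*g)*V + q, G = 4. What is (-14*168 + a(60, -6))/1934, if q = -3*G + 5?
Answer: 96999/1934 ≈ 50.155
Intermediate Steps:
q = -7 (q = -3*4 + 5 = -12 + 5 = -7)
a(g, V) = -9 + 46*g*V**2 (a(g, V) = -2 + (((45*V + V)*g)*V - 7) = -2 + (((46*V)*g)*V - 7) = -2 + ((46*V*g)*V - 7) = -2 + (46*g*V**2 - 7) = -2 + (-7 + 46*g*V**2) = -9 + 46*g*V**2)
(-14*168 + a(60, -6))/1934 = (-14*168 + (-9 + 46*60*(-6)**2))/1934 = (-2352 + (-9 + 46*60*36))*(1/1934) = (-2352 + (-9 + 99360))*(1/1934) = (-2352 + 99351)*(1/1934) = 96999*(1/1934) = 96999/1934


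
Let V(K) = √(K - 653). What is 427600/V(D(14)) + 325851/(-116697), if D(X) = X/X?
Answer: -108617/38899 - 213800*I*√163/163 ≈ -2.7923 - 16746.0*I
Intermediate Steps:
D(X) = 1
V(K) = √(-653 + K)
427600/V(D(14)) + 325851/(-116697) = 427600/(√(-653 + 1)) + 325851/(-116697) = 427600/(√(-652)) + 325851*(-1/116697) = 427600/((2*I*√163)) - 108617/38899 = 427600*(-I*√163/326) - 108617/38899 = -213800*I*√163/163 - 108617/38899 = -108617/38899 - 213800*I*√163/163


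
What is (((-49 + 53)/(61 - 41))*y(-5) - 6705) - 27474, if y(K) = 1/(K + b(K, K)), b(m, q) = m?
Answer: -1708951/50 ≈ -34179.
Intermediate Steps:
y(K) = 1/(2*K) (y(K) = 1/(K + K) = 1/(2*K))
(((-49 + 53)/(61 - 41))*y(-5) - 6705) - 27474 = (((-49 + 53)/(61 - 41))*((½)/(-5)) - 6705) - 27474 = ((4/20)*((½)*(-⅕)) - 6705) - 27474 = ((4*(1/20))*(-⅒) - 6705) - 27474 = ((⅕)*(-⅒) - 6705) - 27474 = (-1/50 - 6705) - 27474 = -335251/50 - 27474 = -1708951/50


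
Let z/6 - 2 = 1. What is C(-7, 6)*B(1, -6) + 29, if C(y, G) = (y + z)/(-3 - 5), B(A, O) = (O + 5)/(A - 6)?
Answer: 1149/40 ≈ 28.725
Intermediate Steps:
z = 18 (z = 12 + 6*1 = 12 + 6 = 18)
B(A, O) = (5 + O)/(-6 + A)
C(y, G) = -9/4 - y/8 (C(y, G) = (y + 18)/(-3 - 5) = (18 + y)/(-8) = (18 + y)*(-⅛) = -9/4 - y/8)
C(-7, 6)*B(1, -6) + 29 = (-9/4 - ⅛*(-7))*((5 - 6)/(-6 + 1)) + 29 = (-9/4 + 7/8)*(-1/(-5)) + 29 = -(-11)*(-1)/40 + 29 = -11/8*⅕ + 29 = -11/40 + 29 = 1149/40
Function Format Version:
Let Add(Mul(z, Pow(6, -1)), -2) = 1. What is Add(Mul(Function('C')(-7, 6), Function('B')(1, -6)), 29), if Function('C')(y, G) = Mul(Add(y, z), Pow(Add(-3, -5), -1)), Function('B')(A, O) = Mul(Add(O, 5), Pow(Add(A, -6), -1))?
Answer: Rational(1149, 40) ≈ 28.725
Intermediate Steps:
z = 18 (z = Add(12, Mul(6, 1)) = Add(12, 6) = 18)
Function('B')(A, O) = Mul(Pow(Add(-6, A), -1), Add(5, O)) (Function('B')(A, O) = Mul(Add(5, O), Pow(Add(-6, A), -1)) = Mul(Pow(Add(-6, A), -1), Add(5, O)))
Function('C')(y, G) = Add(Rational(-9, 4), Mul(Rational(-1, 8), y)) (Function('C')(y, G) = Mul(Add(y, 18), Pow(Add(-3, -5), -1)) = Mul(Add(18, y), Pow(-8, -1)) = Mul(Add(18, y), Rational(-1, 8)) = Add(Rational(-9, 4), Mul(Rational(-1, 8), y)))
Add(Mul(Function('C')(-7, 6), Function('B')(1, -6)), 29) = Add(Mul(Add(Rational(-9, 4), Mul(Rational(-1, 8), -7)), Mul(Pow(Add(-6, 1), -1), Add(5, -6))), 29) = Add(Mul(Add(Rational(-9, 4), Rational(7, 8)), Mul(Pow(-5, -1), -1)), 29) = Add(Mul(Rational(-11, 8), Mul(Rational(-1, 5), -1)), 29) = Add(Mul(Rational(-11, 8), Rational(1, 5)), 29) = Add(Rational(-11, 40), 29) = Rational(1149, 40)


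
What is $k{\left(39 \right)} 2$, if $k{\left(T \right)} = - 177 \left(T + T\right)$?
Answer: $-27612$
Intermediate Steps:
$k{\left(T \right)} = - 354 T$ ($k{\left(T \right)} = - 177 \cdot 2 T = - 354 T$)
$k{\left(39 \right)} 2 = \left(-354\right) 39 \cdot 2 = \left(-13806\right) 2 = -27612$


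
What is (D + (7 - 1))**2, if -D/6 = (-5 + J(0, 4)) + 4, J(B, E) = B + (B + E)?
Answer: 144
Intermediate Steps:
J(B, E) = E + 2*B
D = -18 (D = -6*((-5 + (4 + 2*0)) + 4) = -6*((-5 + (4 + 0)) + 4) = -6*((-5 + 4) + 4) = -6*(-1 + 4) = -6*3 = -18)
(D + (7 - 1))**2 = (-18 + (7 - 1))**2 = (-18 + 6)**2 = (-12)**2 = 144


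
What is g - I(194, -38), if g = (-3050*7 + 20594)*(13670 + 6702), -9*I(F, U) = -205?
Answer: -138611293/9 ≈ -1.5401e+7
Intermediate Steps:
I(F, U) = 205/9 (I(F, U) = -⅑*(-205) = 205/9)
g = -15401232 (g = (-21350 + 20594)*20372 = -756*20372 = -15401232)
g - I(194, -38) = -15401232 - 1*205/9 = -15401232 - 205/9 = -138611293/9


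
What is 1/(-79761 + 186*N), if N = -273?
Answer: -1/130539 ≈ -7.6606e-6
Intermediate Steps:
1/(-79761 + 186*N) = 1/(-79761 + 186*(-273)) = 1/(-79761 - 50778) = 1/(-130539) = -1/130539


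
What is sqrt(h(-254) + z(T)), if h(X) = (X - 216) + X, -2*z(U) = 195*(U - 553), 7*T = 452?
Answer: sqrt(9191966)/14 ≈ 216.56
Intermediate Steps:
T = 452/7 (T = (1/7)*452 = 452/7 ≈ 64.571)
z(U) = 107835/2 - 195*U/2 (z(U) = -195*(U - 553)/2 = -195*(-553 + U)/2 = -(-107835 + 195*U)/2 = 107835/2 - 195*U/2)
h(X) = -216 + 2*X (h(X) = (-216 + X) + X = -216 + 2*X)
sqrt(h(-254) + z(T)) = sqrt((-216 + 2*(-254)) + (107835/2 - 195/2*452/7)) = sqrt((-216 - 508) + (107835/2 - 44070/7)) = sqrt(-724 + 666705/14) = sqrt(656569/14) = sqrt(9191966)/14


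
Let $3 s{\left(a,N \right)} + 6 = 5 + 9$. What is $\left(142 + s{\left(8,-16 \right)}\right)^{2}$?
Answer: $\frac{188356}{9} \approx 20928.0$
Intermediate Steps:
$s{\left(a,N \right)} = \frac{8}{3}$ ($s{\left(a,N \right)} = -2 + \frac{5 + 9}{3} = -2 + \frac{1}{3} \cdot 14 = -2 + \frac{14}{3} = \frac{8}{3}$)
$\left(142 + s{\left(8,-16 \right)}\right)^{2} = \left(142 + \frac{8}{3}\right)^{2} = \left(\frac{434}{3}\right)^{2} = \frac{188356}{9}$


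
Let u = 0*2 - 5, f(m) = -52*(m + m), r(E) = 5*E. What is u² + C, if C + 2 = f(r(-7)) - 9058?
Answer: -5395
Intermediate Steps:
f(m) = -104*m
C = -5420 (C = -2 + (-520*(-7) - 9058) = -2 + (-104*(-35) - 9058) = -2 + (3640 - 9058) = -2 - 5418 = -5420)
u = -5 (u = 0 - 5 = -5)
u² + C = (-5)² - 5420 = 25 - 5420 = -5395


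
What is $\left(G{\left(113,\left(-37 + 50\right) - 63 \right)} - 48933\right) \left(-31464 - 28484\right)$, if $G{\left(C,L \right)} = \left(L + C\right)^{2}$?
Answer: $2695501872$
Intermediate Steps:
$G{\left(C,L \right)} = \left(C + L\right)^{2}$
$\left(G{\left(113,\left(-37 + 50\right) - 63 \right)} - 48933\right) \left(-31464 - 28484\right) = \left(\left(113 + \left(\left(-37 + 50\right) - 63\right)\right)^{2} - 48933\right) \left(-31464 - 28484\right) = \left(\left(113 + \left(13 - 63\right)\right)^{2} - 48933\right) \left(-59948\right) = \left(\left(113 - 50\right)^{2} - 48933\right) \left(-59948\right) = \left(63^{2} - 48933\right) \left(-59948\right) = \left(3969 - 48933\right) \left(-59948\right) = \left(-44964\right) \left(-59948\right) = 2695501872$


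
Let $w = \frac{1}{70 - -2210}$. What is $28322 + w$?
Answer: $\frac{64574161}{2280} \approx 28322.0$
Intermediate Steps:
$w = \frac{1}{2280}$ ($w = \frac{1}{70 + 2210} = \frac{1}{2280} \approx 0.0004386$)
$28322 + w = 28322 + \frac{1}{2280} = \frac{64574161}{2280}$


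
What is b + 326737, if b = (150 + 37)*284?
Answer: 379845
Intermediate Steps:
b = 53108 (b = 187*284 = 53108)
b + 326737 = 53108 + 326737 = 379845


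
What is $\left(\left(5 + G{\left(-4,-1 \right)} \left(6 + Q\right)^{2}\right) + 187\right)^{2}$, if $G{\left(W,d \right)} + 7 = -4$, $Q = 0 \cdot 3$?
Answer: $41616$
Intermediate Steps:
$Q = 0$
$G{\left(W,d \right)} = -11$ ($G{\left(W,d \right)} = -7 - 4 = -11$)
$\left(\left(5 + G{\left(-4,-1 \right)} \left(6 + Q\right)^{2}\right) + 187\right)^{2} = \left(\left(5 - 11 \left(6 + 0\right)^{2}\right) + 187\right)^{2} = \left(\left(5 - 11 \cdot 6^{2}\right) + 187\right)^{2} = \left(\left(5 - 396\right) + 187\right)^{2} = \left(-391 + 187\right)^{2} = \left(-204\right)^{2} = 41616$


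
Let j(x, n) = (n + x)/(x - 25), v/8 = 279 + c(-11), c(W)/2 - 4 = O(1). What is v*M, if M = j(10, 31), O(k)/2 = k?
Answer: -31816/5 ≈ -6363.2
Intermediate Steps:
O(k) = 2*k
c(W) = 12 (c(W) = 8 + 2*(2*1) = 8 + 2*2 = 8 + 4 = 12)
v = 2328 (v = 8*(279 + 12) = 8*291 = 2328)
j(x, n) = (n + x)/(-25 + x)
M = -41/15 (M = (31 + 10)/(-25 + 10) = 41/(-15) = -1/15*41 = -41/15 ≈ -2.7333)
v*M = 2328*(-41/15) = -31816/5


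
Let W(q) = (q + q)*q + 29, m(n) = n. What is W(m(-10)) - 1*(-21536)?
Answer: 21765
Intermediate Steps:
W(q) = 29 + 2*q² (W(q) = (2*q)*q + 29 = 2*q² + 29 = 29 + 2*q²)
W(m(-10)) - 1*(-21536) = (29 + 2*(-10)²) - 1*(-21536) = (29 + 2*100) + 21536 = (29 + 200) + 21536 = 229 + 21536 = 21765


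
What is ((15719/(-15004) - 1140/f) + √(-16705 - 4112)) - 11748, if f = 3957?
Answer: -21138417939/1799116 + 9*I*√257 ≈ -11749.0 + 144.28*I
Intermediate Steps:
((15719/(-15004) - 1140/f) + √(-16705 - 4112)) - 11748 = ((15719/(-15004) - 1140/3957) + √(-16705 - 4112)) - 11748 = ((15719*(-1/15004) - 1140*1/3957) + √(-20817)) - 11748 = ((-1429/1364 - 380/1319) + 9*I*√257) - 11748 = (-2403171/1799116 + 9*I*√257) - 11748 = -21138417939/1799116 + 9*I*√257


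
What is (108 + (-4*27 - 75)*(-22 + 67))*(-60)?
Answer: 487620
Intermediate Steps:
(108 + (-4*27 - 75)*(-22 + 67))*(-60) = (108 + (-108 - 75)*45)*(-60) = (108 - 183*45)*(-60) = (108 - 8235)*(-60) = -8127*(-60) = 487620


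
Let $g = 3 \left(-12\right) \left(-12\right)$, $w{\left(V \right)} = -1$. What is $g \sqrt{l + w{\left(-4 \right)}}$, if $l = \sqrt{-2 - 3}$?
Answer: $432 \sqrt{-1 + i \sqrt{5}} \approx 367.77 + 567.34 i$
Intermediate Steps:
$l = i \sqrt{5}$ ($l = \sqrt{-5} = i \sqrt{5} \approx 2.2361 i$)
$g = 432$ ($g = \left(-36\right) \left(-12\right) = 432$)
$g \sqrt{l + w{\left(-4 \right)}} = 432 \sqrt{i \sqrt{5} - 1} = 432 \sqrt{-1 + i \sqrt{5}}$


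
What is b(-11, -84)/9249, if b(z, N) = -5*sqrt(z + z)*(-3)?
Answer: 5*I*sqrt(22)/3083 ≈ 0.0076069*I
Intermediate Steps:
b(z, N) = 15*sqrt(2)*sqrt(z) (b(z, N) = -5*sqrt(2)*sqrt(z)*(-3) = 15*sqrt(2)*sqrt(z))
b(-11, -84)/9249 = (15*sqrt(2)*sqrt(-11))/9249 = (15*sqrt(2)*(I*sqrt(11)))*(1/9249) = (15*I*sqrt(22))*(1/9249) = 5*I*sqrt(22)/3083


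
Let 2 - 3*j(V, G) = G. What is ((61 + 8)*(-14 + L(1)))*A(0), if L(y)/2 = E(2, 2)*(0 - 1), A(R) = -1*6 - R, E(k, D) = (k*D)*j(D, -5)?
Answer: 13524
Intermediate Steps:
j(V, G) = ⅔ - G/3
E(k, D) = 7*D*k/3 (E(k, D) = (k*D)*(⅔ - ⅓*(-5)) = (D*k)*(⅔ + 5/3) = (D*k)*(7/3) = 7*D*k/3)
A(R) = -6 - R
L(y) = -56/3 (L(y) = 2*(((7/3)*2*2)*(0 - 1)) = 2*((28/3)*(-1)) = 2*(-28/3) = -56/3)
((61 + 8)*(-14 + L(1)))*A(0) = ((61 + 8)*(-14 - 56/3))*(-6 - 1*0) = (69*(-98/3))*(-6 + 0) = -2254*(-6) = 13524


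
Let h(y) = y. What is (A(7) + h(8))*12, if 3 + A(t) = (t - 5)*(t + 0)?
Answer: 228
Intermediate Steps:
A(t) = -3 + t*(-5 + t) (A(t) = -3 + (t - 5)*(t + 0) = -3 + (-5 + t)*t = -3 + t*(-5 + t))
(A(7) + h(8))*12 = ((-3 + 7**2 - 5*7) + 8)*12 = ((-3 + 49 - 35) + 8)*12 = (11 + 8)*12 = 19*12 = 228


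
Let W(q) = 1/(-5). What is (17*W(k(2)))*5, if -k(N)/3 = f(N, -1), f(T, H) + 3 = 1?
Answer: -17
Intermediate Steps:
f(T, H) = -2 (f(T, H) = -3 + 1 = -2)
k(N) = 6 (k(N) = -3*(-2) = 6)
W(q) = -⅕
(17*W(k(2)))*5 = (17*(-⅕))*5 = -17/5*5 = -17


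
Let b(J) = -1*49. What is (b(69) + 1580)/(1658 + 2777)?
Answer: 1531/4435 ≈ 0.34521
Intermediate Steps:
b(J) = -49
(b(69) + 1580)/(1658 + 2777) = (-49 + 1580)/(1658 + 2777) = 1531/4435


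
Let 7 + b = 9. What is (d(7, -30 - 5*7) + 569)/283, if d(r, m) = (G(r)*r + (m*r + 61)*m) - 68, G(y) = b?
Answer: 26125/283 ≈ 92.314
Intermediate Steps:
b = 2 (b = -7 + 9 = 2)
G(y) = 2
d(r, m) = -68 + 2*r + m*(61 + m*r) (d(r, m) = (2*r + (m*r + 61)*m) - 68 = (2*r + (61 + m*r)*m) - 68 = (2*r + m*(61 + m*r)) - 68 = -68 + 2*r + m*(61 + m*r))
(d(7, -30 - 5*7) + 569)/283 = ((-68 + 2*7 + 61*(-30 - 5*7) + 7*(-30 - 5*7)**2) + 569)/283 = ((-68 + 14 + 61*(-30 - 1*35) + 7*(-30 - 1*35)**2) + 569)*(1/283) = ((-68 + 14 + 61*(-30 - 35) + 7*(-30 - 35)**2) + 569)*(1/283) = ((-68 + 14 + 61*(-65) + 7*(-65)**2) + 569)*(1/283) = ((-68 + 14 - 3965 + 7*4225) + 569)*(1/283) = ((-68 + 14 - 3965 + 29575) + 569)*(1/283) = (25556 + 569)*(1/283) = 26125*(1/283) = 26125/283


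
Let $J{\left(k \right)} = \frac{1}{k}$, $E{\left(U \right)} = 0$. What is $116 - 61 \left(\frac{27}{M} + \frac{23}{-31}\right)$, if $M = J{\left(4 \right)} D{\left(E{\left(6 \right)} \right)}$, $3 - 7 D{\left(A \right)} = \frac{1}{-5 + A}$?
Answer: $- \frac{1766999}{124} \approx -14250.0$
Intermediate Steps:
$D{\left(A \right)} = \frac{3}{7} - \frac{1}{7 \left(-5 + A\right)}$
$M = \frac{4}{35}$ ($M = \frac{\frac{1}{7} \frac{1}{-5 + 0} \left(-16 + 3 \cdot 0\right)}{4} = \frac{\frac{1}{7} \frac{1}{-5} \left(-16 + 0\right)}{4} = \frac{\frac{1}{7} \left(- \frac{1}{5}\right) \left(-16\right)}{4} = \frac{1}{4} \cdot \frac{16}{35} = \frac{4}{35} \approx 0.11429$)
$116 - 61 \left(\frac{27}{M} + \frac{23}{-31}\right) = 116 - 61 \left(\frac{27}{\frac{4}{35}} + \frac{23}{-31}\right) = 116 - 61 \left(27 \cdot \frac{35}{4} + 23 \left(- \frac{1}{31}\right)\right) = 116 - 61 \left(\frac{945}{4} - \frac{23}{31}\right) = 116 - \frac{1781383}{124} = - \frac{1766999}{124}$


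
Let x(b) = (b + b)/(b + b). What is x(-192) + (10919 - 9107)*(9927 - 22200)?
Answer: -22238675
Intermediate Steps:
x(b) = 1 (x(b) = (2*b)/((2*b)) = (2*b)*(1/(2*b)) = 1)
x(-192) + (10919 - 9107)*(9927 - 22200) = 1 + (10919 - 9107)*(9927 - 22200) = 1 + 1812*(-12273) = 1 - 22238676 = -22238675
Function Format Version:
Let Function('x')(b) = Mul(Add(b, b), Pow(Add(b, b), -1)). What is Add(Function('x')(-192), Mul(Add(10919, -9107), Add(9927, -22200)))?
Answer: -22238675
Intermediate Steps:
Function('x')(b) = 1 (Function('x')(b) = Mul(Mul(2, b), Pow(Mul(2, b), -1)) = Mul(Mul(2, b), Mul(Rational(1, 2), Pow(b, -1))) = 1)
Add(Function('x')(-192), Mul(Add(10919, -9107), Add(9927, -22200))) = Add(1, Mul(Add(10919, -9107), Add(9927, -22200))) = Add(1, Mul(1812, -12273)) = Add(1, -22238676) = -22238675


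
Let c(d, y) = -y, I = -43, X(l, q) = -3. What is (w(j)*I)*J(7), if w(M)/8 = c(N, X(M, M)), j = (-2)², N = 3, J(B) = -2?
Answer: 2064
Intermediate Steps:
j = 4
w(M) = 24 (w(M) = 8*(-1*(-3)) = 8*3 = 24)
(w(j)*I)*J(7) = (24*(-43))*(-2) = -1032*(-2) = 2064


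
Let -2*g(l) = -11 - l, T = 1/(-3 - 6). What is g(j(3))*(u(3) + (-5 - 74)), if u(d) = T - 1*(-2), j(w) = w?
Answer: -4858/9 ≈ -539.78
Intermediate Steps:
T = -⅑ (T = 1/(-9) = -⅑ ≈ -0.11111)
g(l) = 11/2 + l/2 (g(l) = -(-11 - l)/2 = 11/2 + l/2)
u(d) = 17/9 (u(d) = -⅑ - 1*(-2) = -⅑ + 2 = 17/9)
g(j(3))*(u(3) + (-5 - 74)) = (11/2 + (½)*3)*(17/9 + (-5 - 74)) = (11/2 + 3/2)*(17/9 - 79) = 7*(-694/9) = -4858/9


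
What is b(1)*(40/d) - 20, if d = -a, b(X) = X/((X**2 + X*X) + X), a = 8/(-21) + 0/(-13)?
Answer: 15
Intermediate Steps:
a = -8/21 (a = 8*(-1/21) + 0*(-1/13) = -8/21 + 0 = -8/21 ≈ -0.38095)
b(X) = X/(X + 2*X**2) (b(X) = X/((X**2 + X**2) + X) = X/(2*X**2 + X) = X/(X + 2*X**2))
d = 8/21 (d = -1*(-8/21) = 8/21 ≈ 0.38095)
b(1)*(40/d) - 20 = (40/(8/21))/(1 + 2*1) - 20 = (40*(21/8))/(1 + 2) - 20 = 105/3 - 20 = (1/3)*105 - 20 = 35 - 20 = 15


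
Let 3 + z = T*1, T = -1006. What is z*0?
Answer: 0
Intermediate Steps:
z = -1009 (z = -3 - 1006*1 = -3 - 1006 = -1009)
z*0 = -1009*0 = 0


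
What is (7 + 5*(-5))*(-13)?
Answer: 234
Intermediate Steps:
(7 + 5*(-5))*(-13) = (7 - 25)*(-13) = -18*(-13) = 234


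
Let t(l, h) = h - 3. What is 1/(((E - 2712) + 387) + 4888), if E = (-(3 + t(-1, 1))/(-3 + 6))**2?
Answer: 9/23068 ≈ 0.00039015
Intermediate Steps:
t(l, h) = -3 + h
E = 1/9 (E = (-(3 + (-3 + 1))/(-3 + 6))**2 = (-(3 - 2)/3)**2 = (-1/3)**2 = 1/9 ≈ 0.11111)
1/(((E - 2712) + 387) + 4888) = 1/(((1/9 - 2712) + 387) + 4888) = 1/((-24407/9 + 387) + 4888) = 1/(-20924/9 + 4888) = 1/(23068/9) = 9/23068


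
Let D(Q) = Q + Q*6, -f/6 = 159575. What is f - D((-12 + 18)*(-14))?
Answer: -956862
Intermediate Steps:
f = -957450 (f = -6*159575 = -957450)
D(Q) = 7*Q (D(Q) = Q + 6*Q = 7*Q)
f - D((-12 + 18)*(-14)) = -957450 - 7*(-12 + 18)*(-14) = -957450 - 7*6*(-14) = -957450 - 7*(-84) = -957450 - 1*(-588) = -957450 + 588 = -956862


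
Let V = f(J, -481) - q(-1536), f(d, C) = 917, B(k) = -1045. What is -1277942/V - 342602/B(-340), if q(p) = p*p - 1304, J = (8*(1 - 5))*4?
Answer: 161774811708/492628675 ≈ 328.39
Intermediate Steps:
J = -128 (J = (8*(-4))*4 = -32*4 = -128)
q(p) = -1304 + p² (q(p) = p² - 1304 = -1304 + p²)
V = -2357075 (V = 917 - (-1304 + (-1536)²) = 917 - (-1304 + 2359296) = 917 - 1*2357992 = 917 - 2357992 = -2357075)
-1277942/V - 342602/B(-340) = -1277942/(-2357075) - 342602/(-1045) = -1277942*(-1/2357075) - 342602*(-1/1045) = 1277942/2357075 + 342602/1045 = 161774811708/492628675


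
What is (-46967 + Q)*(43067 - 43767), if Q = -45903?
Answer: 65009000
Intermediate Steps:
(-46967 + Q)*(43067 - 43767) = (-46967 - 45903)*(43067 - 43767) = -92870*(-700) = 65009000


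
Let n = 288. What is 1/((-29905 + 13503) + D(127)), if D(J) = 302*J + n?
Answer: 1/22240 ≈ 4.4964e-5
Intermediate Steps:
D(J) = 288 + 302*J (D(J) = 302*J + 288 = 288 + 302*J)
1/((-29905 + 13503) + D(127)) = 1/((-29905 + 13503) + (288 + 302*127)) = 1/(-16402 + (288 + 38354)) = 1/(-16402 + 38642) = 1/22240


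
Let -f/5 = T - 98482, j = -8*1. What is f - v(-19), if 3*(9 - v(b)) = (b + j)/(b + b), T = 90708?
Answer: 1476727/38 ≈ 38861.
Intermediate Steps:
j = -8
v(b) = 9 - (-8 + b)/(6*b) (v(b) = 9 - (b - 8)/(3*(b + b)) = 9 - (-8 + b)/(3*(2*b)) = 9 - (-8 + b)*1/(2*b)/3 = 9 - (-8 + b)/(6*b))
f = 38870 (f = -5*(90708 - 98482) = -5*(-7774) = 38870)
f - v(-19) = 38870 - (8 + 53*(-19))/(6*(-19)) = 38870 - (-1)*(8 - 1007)/(6*19) = 38870 - (-1)*(-999)/(6*19) = 38870 - 1*333/38 = 38870 - 333/38 = 1476727/38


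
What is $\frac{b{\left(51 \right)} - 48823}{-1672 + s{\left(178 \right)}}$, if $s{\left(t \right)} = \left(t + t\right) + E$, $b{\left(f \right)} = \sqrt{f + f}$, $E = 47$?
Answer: $\frac{48823}{1269} - \frac{\sqrt{102}}{1269} \approx 38.466$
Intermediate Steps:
$b{\left(f \right)} = \sqrt{2} \sqrt{f}$ ($b{\left(f \right)} = \sqrt{2 f} = \sqrt{2} \sqrt{f}$)
$s{\left(t \right)} = 47 + 2 t$ ($s{\left(t \right)} = \left(t + t\right) + 47 = 2 t + 47 = 47 + 2 t$)
$\frac{b{\left(51 \right)} - 48823}{-1672 + s{\left(178 \right)}} = \frac{\sqrt{2} \sqrt{51} - 48823}{-1672 + \left(47 + 2 \cdot 178\right)} = \frac{\sqrt{102} - 48823}{-1672 + \left(47 + 356\right)} = \frac{-48823 + \sqrt{102}}{-1672 + 403} = \frac{-48823 + \sqrt{102}}{-1269} = \left(-48823 + \sqrt{102}\right) \left(- \frac{1}{1269}\right) = \frac{48823}{1269} - \frac{\sqrt{102}}{1269}$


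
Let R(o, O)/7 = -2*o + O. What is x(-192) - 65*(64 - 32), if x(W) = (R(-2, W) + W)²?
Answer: 2271984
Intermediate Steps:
R(o, O) = -14*o + 7*O (R(o, O) = 7*(-2*o + O) = 7*(O - 2*o) = -14*o + 7*O)
x(W) = (28 + 8*W)² (x(W) = ((-14*(-2) + 7*W) + W)² = ((28 + 7*W) + W)² = (28 + 8*W)²)
x(-192) - 65*(64 - 32) = 16*(7 + 2*(-192))² - 65*(64 - 32) = 16*(7 - 384)² - 65*32 = 16*(-377)² - 2080 = 16*142129 - 2080 = 2274064 - 2080 = 2271984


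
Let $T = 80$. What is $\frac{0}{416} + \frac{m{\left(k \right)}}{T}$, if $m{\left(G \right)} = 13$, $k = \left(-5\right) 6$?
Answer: $\frac{13}{80} \approx 0.1625$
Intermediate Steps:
$k = -30$
$\frac{0}{416} + \frac{m{\left(k \right)}}{T} = \frac{0}{416} + \frac{13}{80} = 0 \cdot \frac{1}{416} + 13 \cdot \frac{1}{80} = 0 + \frac{13}{80} = \frac{13}{80}$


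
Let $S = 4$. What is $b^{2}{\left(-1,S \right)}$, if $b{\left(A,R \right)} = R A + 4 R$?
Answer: $144$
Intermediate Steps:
$b{\left(A,R \right)} = 4 R + A R$ ($b{\left(A,R \right)} = A R + 4 R = 4 R + A R$)
$b^{2}{\left(-1,S \right)} = \left(4 \left(4 - 1\right)\right)^{2} = \left(4 \cdot 3\right)^{2} = 12^{2} = 144$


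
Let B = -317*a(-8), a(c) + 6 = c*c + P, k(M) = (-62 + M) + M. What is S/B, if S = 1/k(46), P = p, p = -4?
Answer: -1/513540 ≈ -1.9473e-6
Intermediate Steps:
k(M) = -62 + 2*M
P = -4
S = 1/30 (S = 1/(-62 + 2*46) = 1/(-62 + 92) = 1/30 ≈ 0.033333)
a(c) = -10 + c² (a(c) = -6 + (c*c - 4) = -6 + (c² - 4) = -6 + (-4 + c²) = -10 + c²)
B = -17118 (B = -317*(-10 + (-8)²) = -317*(-10 + 64) = -317*54 = -17118)
S/B = (1/30)/(-17118) = (1/30)*(-1/17118) = -1/513540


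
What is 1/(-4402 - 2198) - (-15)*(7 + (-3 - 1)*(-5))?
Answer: 2672999/6600 ≈ 405.00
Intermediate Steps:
1/(-4402 - 2198) - (-15)*(7 + (-3 - 1)*(-5)) = 1/(-6600) - (-15)*(7 - 4*(-5)) = -1/6600 - (-15)*(7 + 20) = -1/6600 - (-15)*27 = -1/6600 - 1*(-405) = -1/6600 + 405 = 2672999/6600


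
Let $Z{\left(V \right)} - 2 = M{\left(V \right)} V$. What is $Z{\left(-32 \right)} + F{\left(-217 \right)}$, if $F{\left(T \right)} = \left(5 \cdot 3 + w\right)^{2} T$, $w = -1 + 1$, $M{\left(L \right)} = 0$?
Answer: $-48823$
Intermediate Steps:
$w = 0$
$Z{\left(V \right)} = 2$ ($Z{\left(V \right)} = 2 + 0 V = 2 + 0 = 2$)
$F{\left(T \right)} = 225 T$ ($F{\left(T \right)} = \left(5 \cdot 3 + 0\right)^{2} T = \left(15 + 0\right)^{2} T = 15^{2} T = 225 T$)
$Z{\left(-32 \right)} + F{\left(-217 \right)} = 2 + 225 \left(-217\right) = 2 - 48825 = -48823$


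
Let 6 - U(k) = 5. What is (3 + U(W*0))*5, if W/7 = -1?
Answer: 20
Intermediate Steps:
W = -7 (W = 7*(-1) = -7)
U(k) = 1 (U(k) = 6 - 1*5 = 6 - 5 = 1)
(3 + U(W*0))*5 = (3 + 1)*5 = 4*5 = 20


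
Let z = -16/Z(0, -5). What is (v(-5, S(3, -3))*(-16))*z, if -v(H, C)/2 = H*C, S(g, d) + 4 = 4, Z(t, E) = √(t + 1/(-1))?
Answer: 0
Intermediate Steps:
Z(t, E) = √(-1 + t) (Z(t, E) = √(t - 1) = √(-1 + t))
z = 16*I (z = -16/√(-1 + 0) = -16*(-I) = -(-16)*I = 16*I ≈ 16.0*I)
S(g, d) = 0 (S(g, d) = -4 + 4 = 0)
v(H, C) = -2*C*H (v(H, C) = -2*H*C = -2*C*H)
(v(-5, S(3, -3))*(-16))*z = (-2*0*(-5)*(-16))*(16*I) = (0*(-16))*(16*I) = 0*(16*I) = 0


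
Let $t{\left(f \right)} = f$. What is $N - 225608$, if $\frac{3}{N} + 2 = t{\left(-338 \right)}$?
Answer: $- \frac{76706723}{340} \approx -2.2561 \cdot 10^{5}$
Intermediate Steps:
$N = - \frac{3}{340}$ ($N = \frac{3}{-2 - 338} = \frac{3}{-340} = 3 \left(- \frac{1}{340}\right) = - \frac{3}{340} \approx -0.0088235$)
$N - 225608 = - \frac{3}{340} - 225608 = - \frac{76706723}{340}$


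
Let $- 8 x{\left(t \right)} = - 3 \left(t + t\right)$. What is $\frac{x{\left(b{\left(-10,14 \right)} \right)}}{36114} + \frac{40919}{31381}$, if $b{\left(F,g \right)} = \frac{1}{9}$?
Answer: $\frac{17733016573}{13599521208} \approx 1.3039$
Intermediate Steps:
$b{\left(F,g \right)} = \frac{1}{9}$
$x{\left(t \right)} = \frac{3 t}{4}$ ($x{\left(t \right)} = - \frac{\left(-3\right) \left(t + t\right)}{8} = - \frac{\left(-3\right) 2 t}{8} = - \frac{\left(-6\right) t}{8} = \frac{3 t}{4}$)
$\frac{x{\left(b{\left(-10,14 \right)} \right)}}{36114} + \frac{40919}{31381} = \frac{\frac{3}{4} \cdot \frac{1}{9}}{36114} + \frac{40919}{31381} = \frac{1}{12} \cdot \frac{1}{36114} + 40919 \cdot \frac{1}{31381} = \frac{1}{433368} + \frac{40919}{31381} = \frac{17733016573}{13599521208}$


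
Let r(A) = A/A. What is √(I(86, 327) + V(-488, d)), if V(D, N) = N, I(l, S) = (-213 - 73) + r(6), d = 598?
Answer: √313 ≈ 17.692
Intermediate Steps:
r(A) = 1
I(l, S) = -285 (I(l, S) = (-213 - 73) + 1 = -286 + 1 = -285)
√(I(86, 327) + V(-488, d)) = √(-285 + 598) = √313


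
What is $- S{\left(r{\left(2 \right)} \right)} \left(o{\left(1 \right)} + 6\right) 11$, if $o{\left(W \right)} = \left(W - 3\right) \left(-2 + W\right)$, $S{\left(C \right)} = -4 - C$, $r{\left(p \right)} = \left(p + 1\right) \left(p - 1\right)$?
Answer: $616$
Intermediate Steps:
$r{\left(p \right)} = \left(1 + p\right) \left(-1 + p\right)$
$o{\left(W \right)} = \left(-3 + W\right) \left(-2 + W\right)$
$- S{\left(r{\left(2 \right)} \right)} \left(o{\left(1 \right)} + 6\right) 11 = - \left(-4 - \left(-1 + 2^{2}\right)\right) \left(\left(6 + 1^{2} - 5\right) + 6\right) 11 = - \left(-4 - \left(-1 + 4\right)\right) \left(\left(6 + 1 - 5\right) + 6\right) 11 = - \left(-4 - 3\right) \left(2 + 6\right) 11 = - \left(-4 - 3\right) 8 \cdot 11 = - \left(-7\right) 8 \cdot 11 = - \left(-56\right) 11 = \left(-1\right) \left(-616\right) = 616$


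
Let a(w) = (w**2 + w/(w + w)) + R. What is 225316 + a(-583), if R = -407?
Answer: 1129597/2 ≈ 5.6480e+5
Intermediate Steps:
a(w) = -813/2 + w**2 (a(w) = (w**2 + w/(w + w)) - 407 = (w**2 + w/((2*w))) - 407 = (w**2 + (1/(2*w))*w) - 407 = (w**2 + 1/2) - 407 = (1/2 + w**2) - 407 = -813/2 + w**2)
225316 + a(-583) = 225316 + (-813/2 + (-583)**2) = 225316 + (-813/2 + 339889) = 225316 + 678965/2 = 1129597/2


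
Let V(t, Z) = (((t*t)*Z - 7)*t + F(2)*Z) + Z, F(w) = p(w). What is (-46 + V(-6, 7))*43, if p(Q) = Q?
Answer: -64285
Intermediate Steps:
F(w) = w
V(t, Z) = 3*Z + t*(-7 + Z*t²) (V(t, Z) = (((t*t)*Z - 7)*t + 2*Z) + Z = ((t²*Z - 7)*t + 2*Z) + Z = ((Z*t² - 7)*t + 2*Z) + Z = ((-7 + Z*t²)*t + 2*Z) + Z = (t*(-7 + Z*t²) + 2*Z) + Z = (2*Z + t*(-7 + Z*t²)) + Z = 3*Z + t*(-7 + Z*t²))
(-46 + V(-6, 7))*43 = (-46 + (-7*(-6) + 3*7 + 7*(-6)³))*43 = (-46 + (42 + 21 + 7*(-216)))*43 = (-46 + (42 + 21 - 1512))*43 = (-46 - 1449)*43 = -1495*43 = -64285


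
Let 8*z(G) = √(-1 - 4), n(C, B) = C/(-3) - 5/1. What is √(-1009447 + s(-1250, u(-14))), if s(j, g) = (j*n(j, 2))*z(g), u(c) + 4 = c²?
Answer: √(-36340092 - 2315625*I*√5)/6 ≈ 71.398 - 1007.2*I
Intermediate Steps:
n(C, B) = -5 - C/3 (n(C, B) = C*(-⅓) - 5*1 = -C/3 - 5 = -5 - C/3)
z(G) = I*√5/8 (z(G) = √(-1 - 4)/8 = √(-5)/8 = (I*√5)/8 = I*√5/8)
u(c) = -4 + c²
s(j, g) = I*j*√5*(-5 - j/3)/8 (s(j, g) = (j*(-5 - j/3))*(I*√5/8) = I*j*√5*(-5 - j/3)/8)
√(-1009447 + s(-1250, u(-14))) = √(-1009447 - 1/24*I*(-1250)*√5*(15 - 1250)) = √(-1009447 - 1/24*I*(-1250)*√5*(-1235)) = √(-1009447 - 771875*I*√5/12)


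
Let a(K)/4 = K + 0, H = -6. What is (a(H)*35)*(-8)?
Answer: 6720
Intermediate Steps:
a(K) = 4*K (a(K) = 4*(K + 0) = 4*K)
(a(H)*35)*(-8) = ((4*(-6))*35)*(-8) = -24*35*(-8) = -840*(-8) = 6720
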